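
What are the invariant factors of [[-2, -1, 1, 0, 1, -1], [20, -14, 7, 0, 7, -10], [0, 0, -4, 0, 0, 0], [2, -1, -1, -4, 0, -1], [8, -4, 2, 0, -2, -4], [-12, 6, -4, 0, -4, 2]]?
x + 4, (x + 4)^2, (x + 4)^3

The Jordan structure of A has elementary divisors (x + 4)^3, (x + 4)^2, (x + 4). Arranging the block sizes at each eigenvalue in decreasing order and taking row products gives the invariant factors.

Invariant factors (smallest first, each dividing the next): x + 4, (x + 4)^2, (x + 4)^3.

Check: the last factor (x + 4)^3 is the minimal polynomial, and the product (x + 4)^6 is the characteristic polynomial.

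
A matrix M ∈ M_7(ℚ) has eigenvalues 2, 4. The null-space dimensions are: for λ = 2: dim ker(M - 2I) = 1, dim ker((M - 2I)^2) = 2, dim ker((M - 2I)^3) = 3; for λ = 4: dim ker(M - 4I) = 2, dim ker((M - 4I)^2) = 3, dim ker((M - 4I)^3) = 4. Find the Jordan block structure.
Jordan blocks: (2, 3), (4, 3), (4, 1)

λ = 2: successive nullity increments [1, 1, 1] count blocks of size ≥ k; block sizes are [3].
λ = 4: successive nullity increments [2, 1, 1] count blocks of size ≥ k; block sizes are [3, 1].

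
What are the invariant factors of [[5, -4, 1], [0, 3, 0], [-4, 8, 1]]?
The Jordan structure of A has elementary divisors (x - 3)^2, (x - 3). Arranging the block sizes at each eigenvalue in decreasing order and taking row products gives the invariant factors.

Invariant factors (smallest first, each dividing the next): x - 3, (x - 3)^2.

Check: the last factor (x - 3)^2 is the minimal polynomial, and the product (x - 3)^3 is the characteristic polynomial.

x - 3, (x - 3)^2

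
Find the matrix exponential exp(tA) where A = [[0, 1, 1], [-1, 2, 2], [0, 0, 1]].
e^{tA} = [[(1 - t)*e^{t}, t*e^{t}, t*(t + 2)*e^{t}/2], [-t*e^{t}, (t + 1)*e^{t}, t*(t + 4)*e^{t}/2], [0, 0, e^{t}]]

A has Jordan form J = [[1, 1, 0], [0, 1, 1], [0, 0, 1]] with A = PJP^{-1}, so e^{tA} = P e^{tJ} P^{-1}.

For a Jordan block J_k(λ), e^{tJ_k(λ)} = e^{λt} · (I + tN + t^2 N^2/2! + ... + t^{k-1} N^{k-1}/(k-1)!) where N is the nilpotent superdiagonal part.

Assembling the blocks and conjugating back gives the entries of e^{tA} as shown above.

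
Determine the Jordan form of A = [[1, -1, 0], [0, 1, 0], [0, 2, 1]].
The characteristic polynomial is det(xI - A) = (x - 1)^3, so the eigenvalues are 1 (algebraic multiplicity 3).

For λ = 1: rank(A - I) = 1, rank((A - I)^2) = 0. The eigenspace has dimension 3 - 1 = 2, so there are 2 Jordan blocks; the rank sequence gives block sizes [2, 1].

Assembling the blocks gives the Jordan form J above.

J = [[1, 1, 0], [0, 1, 0], [0, 0, 1]]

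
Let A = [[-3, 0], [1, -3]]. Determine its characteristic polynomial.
xI - A = [[x + 3, 0], [-1, x + 3]].

Expanding det(xI - A) along the first row:
det(xI - A) = + (x + 3)·det([[x + 3]]) - (0)·det([[-1]]).

Evaluating gives χ_A(x) = x^2 + 6x + 9 = (x + 3)^2.

χ_A(x) = (x + 3)^2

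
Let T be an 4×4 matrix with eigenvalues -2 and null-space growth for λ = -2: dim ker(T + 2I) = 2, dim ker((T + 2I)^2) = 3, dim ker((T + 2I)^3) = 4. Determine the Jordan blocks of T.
Jordan blocks: (-2, 3), (-2, 1)

λ = -2: successive nullity increments [2, 1, 1] count blocks of size ≥ k; block sizes are [3, 1].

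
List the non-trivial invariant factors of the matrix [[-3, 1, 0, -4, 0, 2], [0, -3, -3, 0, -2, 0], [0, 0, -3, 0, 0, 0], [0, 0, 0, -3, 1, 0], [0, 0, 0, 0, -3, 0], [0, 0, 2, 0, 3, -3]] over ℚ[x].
x + 3, (x + 3)^2, (x + 3)^3

The Jordan structure of A has elementary divisors (x + 3)^3, (x + 3)^2, (x + 3). Arranging the block sizes at each eigenvalue in decreasing order and taking row products gives the invariant factors.

Invariant factors (smallest first, each dividing the next): x + 3, (x + 3)^2, (x + 3)^3.

Check: the last factor (x + 3)^3 is the minimal polynomial, and the product (x + 3)^6 is the characteristic polynomial.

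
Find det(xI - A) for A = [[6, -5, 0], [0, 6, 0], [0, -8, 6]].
χ_A(x) = (x - 6)^3

xI - A = [[x - 6, 5, 0], [0, x - 6, 0], [0, 8, x - 6]].

Expanding det(xI - A) along the first row:
det(xI - A) = + (x - 6)·det([[x - 6, 0], [8, x - 6]]) - (5)·det([[0, 0], [0, x - 6]]) + (0)·det([[0, x - 6], [0, 8]]).

Evaluating gives χ_A(x) = x^3 - 18x^2 + 108x - 216 = (x - 6)^3.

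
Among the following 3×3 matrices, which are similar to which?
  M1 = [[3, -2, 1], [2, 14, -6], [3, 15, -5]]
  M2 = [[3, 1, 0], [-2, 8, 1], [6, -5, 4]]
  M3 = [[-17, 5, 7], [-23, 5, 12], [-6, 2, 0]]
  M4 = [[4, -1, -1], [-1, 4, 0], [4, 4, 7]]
3 classes: {M1}, {M2, M4}, {M3}

Characteristic polynomials: χ_{M1} = (x - 4)^3, χ_{M2} = (x - 5)^3, χ_{M3} = (x + 4)^3, χ_{M4} = (x - 5)^3.

{M1}: invariant factors (x - 4)^3.

{M2, M4}: invariant factors (x - 5)^3.

{M3}: invariant factors (x + 4)^3.

Matrices are similar if and only if their invariant-factor lists agree; the partition into similarity classes is {M1}, {M2, M4}, {M3}.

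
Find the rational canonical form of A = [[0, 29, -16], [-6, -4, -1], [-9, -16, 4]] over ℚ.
R = [[0, 0, -3], [1, 0, 2], [0, 1, 0]]

The invariant factors of A (the non-unit diagonal entries of the Smith normal form of xI - A over ℚ[x]) are x^3 - 2x + 3, each dividing the next. The characteristic polynomial is their product, x^3 - 2x + 3.

The rational canonical form is the block-diagonal matrix of companion matrices C(f_i):
R = [[0, 0, -3], [1, 0, 2], [0, 1, 0]].

Note the characteristic polynomial does not split into linear factors over ℚ, so A has no Jordan form over ℚ; the rational canonical form exists over any field.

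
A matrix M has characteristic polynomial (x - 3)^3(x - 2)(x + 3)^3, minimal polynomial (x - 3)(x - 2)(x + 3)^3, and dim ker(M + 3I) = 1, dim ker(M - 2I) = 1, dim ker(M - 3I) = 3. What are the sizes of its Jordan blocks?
λ = -3: algebraic multiplicity 3 (exponent in χ_M), largest block size 3 (exponent in m_M), 1 block (geometric multiplicity). This forces block sizes [3].
λ = 2: algebraic multiplicity 1 (exponent in χ_M), largest block size 1 (exponent in m_M), 1 block (geometric multiplicity). This forces block sizes [1].
λ = 3: algebraic multiplicity 3 (exponent in χ_M), largest block size 1 (exponent in m_M), 3 blocks (geometric multiplicity). These force block sizes [1, 1, 1].

Jordan blocks: (-3, 3), (2, 1), (3, 1), (3, 1), (3, 1)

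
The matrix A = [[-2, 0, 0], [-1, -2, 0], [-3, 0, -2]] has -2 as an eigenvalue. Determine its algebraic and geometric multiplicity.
The characteristic polynomial is (x + 2)^3, so the factor x + 2 appears with exponent 3: the algebraic multiplicity is 3.

rank(A + 2I) = 1, so the eigenspace has dimension 3 - 1 = 2: the geometric multiplicity is 2.

Since 2 < 3, A is not diagonalizable.

algebraic multiplicity 3, geometric multiplicity 2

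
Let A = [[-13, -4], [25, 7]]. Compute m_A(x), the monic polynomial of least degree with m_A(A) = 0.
The characteristic polynomial factors as (x + 3)^2. The minimal polynomial is ∏(x - λ)^{k_λ} where k_λ is the size of the largest Jordan block at λ.

For λ = -3: rank(A + 3I) = 1, and the largest Jordan block has size 2 (the smallest k with rank((A + 3I)^k) = rank((A + 3I)^(k+1))).

So m_A(x) = (x + 3)^2.

m_A(x) = (x + 3)^2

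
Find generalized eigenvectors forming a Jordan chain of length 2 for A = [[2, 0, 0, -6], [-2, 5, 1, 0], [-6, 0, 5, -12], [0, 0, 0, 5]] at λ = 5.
We seek v_1 ∈ ker((A - 5I)^2) \ ker(A - 5I), then set v_{i+1} = (A - 5I) v_i.

One such chain is v_1 = [[0, 0, 1, 0]]^T, v_2 = [[0, 1, 0, 0]]^T. Check: (A - 5I) v_2 = [[0, 0, 0, 0]]^T = 0.

v_1 = [[0, 0, 1, 0]]^T, v_2 = [[0, 1, 0, 0]]^T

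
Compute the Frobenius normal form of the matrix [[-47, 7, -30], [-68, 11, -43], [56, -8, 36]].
The invariant factors of A (the non-unit diagonal entries of the Smith normal form of xI - A over ℚ[x]) are x^3 - x + 4, each dividing the next. The characteristic polynomial is their product, x^3 - x + 4.

The rational canonical form is the block-diagonal matrix of companion matrices C(f_i):
R = [[0, 0, -4], [1, 0, 1], [0, 1, 0]].

Note the characteristic polynomial does not split into linear factors over ℚ, so A has no Jordan form over ℚ; the rational canonical form exists over any field.

R = [[0, 0, -4], [1, 0, 1], [0, 1, 0]]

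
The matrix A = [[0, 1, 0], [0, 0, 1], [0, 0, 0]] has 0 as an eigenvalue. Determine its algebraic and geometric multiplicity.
The characteristic polynomial is x^3, so the factor x appears with exponent 3: the algebraic multiplicity is 3.

rank(A) = 2, so the eigenspace has dimension 3 - 2 = 1: the geometric multiplicity is 1.

Since 1 < 3, A is not diagonalizable.

algebraic multiplicity 3, geometric multiplicity 1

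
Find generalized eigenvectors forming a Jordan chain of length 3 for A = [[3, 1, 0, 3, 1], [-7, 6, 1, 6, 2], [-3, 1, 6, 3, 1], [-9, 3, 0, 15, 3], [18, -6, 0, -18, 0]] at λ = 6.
We seek v_1 ∈ ker((A - 6I)^3) \ ker((A - 6I)^2), then set v_{i+1} = (A - 6I) v_i.

One such chain is v_1 = [[-1, 0, 0, -1, 0]]^T, v_2 = [[0, 1, 0, 0, 0]]^T, v_3 = [[1, 0, 1, 3, -6]]^T. Check: (A - 6I) v_3 = [[0, 0, 0, 0, 0]]^T = 0.

v_1 = [[-1, 0, 0, -1, 0]]^T, v_2 = [[0, 1, 0, 0, 0]]^T, v_3 = [[1, 0, 1, 3, -6]]^T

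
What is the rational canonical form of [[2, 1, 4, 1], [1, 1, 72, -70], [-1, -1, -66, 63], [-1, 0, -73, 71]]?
R = [[0, 0, 0, 135], [1, 0, 0, -72], [0, 1, 0, -6], [0, 0, 1, 8]]

The invariant factors of A (the non-unit diagonal entries of the Smith normal form of xI - A over ℚ[x]) are (x - 5)(x - 3)^2(x + 3), each dividing the next. The characteristic polynomial is their product, (x - 5)(x - 3)^2(x + 3).

The rational canonical form is the block-diagonal matrix of companion matrices C(f_i):
R = [[0, 0, 0, 135], [1, 0, 0, -72], [0, 1, 0, -6], [0, 0, 1, 8]].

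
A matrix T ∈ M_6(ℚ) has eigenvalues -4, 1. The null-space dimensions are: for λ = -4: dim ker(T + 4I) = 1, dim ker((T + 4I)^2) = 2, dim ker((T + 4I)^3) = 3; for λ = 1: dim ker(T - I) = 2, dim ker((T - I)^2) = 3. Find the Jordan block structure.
Jordan blocks: (-4, 3), (1, 2), (1, 1)

λ = -4: successive nullity increments [1, 1, 1] count blocks of size ≥ k; block sizes are [3].
λ = 1: successive nullity increments [2, 1] count blocks of size ≥ k; block sizes are [2, 1].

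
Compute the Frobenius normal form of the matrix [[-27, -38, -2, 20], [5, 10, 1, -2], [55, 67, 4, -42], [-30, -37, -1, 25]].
The invariant factors of A (the non-unit diagonal entries of the Smith normal form of xI - A over ℚ[x]) are (x - 3)^2, (x - 3)^2, each dividing the next. The characteristic polynomial is their product, (x - 3)^4.

The rational canonical form is the block-diagonal matrix of companion matrices C(f_i):
R = [[0, -9, 0, 0], [1, 6, 0, 0], [0, 0, 0, -9], [0, 0, 1, 6]].

R = [[0, -9, 0, 0], [1, 6, 0, 0], [0, 0, 0, -9], [0, 0, 1, 6]]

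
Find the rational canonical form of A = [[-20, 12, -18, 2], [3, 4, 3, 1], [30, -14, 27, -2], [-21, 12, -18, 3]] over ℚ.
R = [[0, -6, 0, 0], [1, 7, 0, 0], [0, 0, 0, -6], [0, 0, 1, 7]]

The invariant factors of A (the non-unit diagonal entries of the Smith normal form of xI - A over ℚ[x]) are (x - 6)(x - 1), (x - 6)(x - 1), each dividing the next. The characteristic polynomial is their product, (x - 6)^2(x - 1)^2.

The rational canonical form is the block-diagonal matrix of companion matrices C(f_i):
R = [[0, -6, 0, 0], [1, 7, 0, 0], [0, 0, 0, -6], [0, 0, 1, 7]].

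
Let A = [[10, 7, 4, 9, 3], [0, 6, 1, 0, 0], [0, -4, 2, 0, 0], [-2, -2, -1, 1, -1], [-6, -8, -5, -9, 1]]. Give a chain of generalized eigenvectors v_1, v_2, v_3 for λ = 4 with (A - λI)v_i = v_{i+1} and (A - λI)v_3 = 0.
We seek v_1 ∈ ker((A - 4I)^3) \ ker((A - 4I)^2), then set v_{i+1} = (A - 4I) v_i.

One such chain is v_1 = [[-1, 1, -1, 0, 1]]^T, v_2 = [[0, 1, -2, 0, 0]]^T, v_3 = [[-1, 0, 0, 0, 2]]^T. Check: (A - 4I) v_3 = [[0, 0, 0, 0, 0]]^T = 0.

v_1 = [[-1, 1, -1, 0, 1]]^T, v_2 = [[0, 1, -2, 0, 0]]^T, v_3 = [[-1, 0, 0, 0, 2]]^T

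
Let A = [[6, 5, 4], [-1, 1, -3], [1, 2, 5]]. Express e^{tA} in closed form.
e^{tA} = [[(3*t^2 + 4*t + 2)*e^{4*t}/2, t*(3*t + 10)*e^{4*t}/2, t*(8 - 3*t)*e^{4*t}/2], [t*(-t - 1)*e^{4*t}, (-t^2 - 3*t + 1)*e^{4*t}, t*(t - 3)*e^{4*t}], [t*(t + 2)*e^{4*t}/2, t*(t + 4)*e^{4*t}/2, (-t^2/2 + t + 1)*e^{4*t}]]

A has Jordan form J = [[4, 1, 0], [0, 4, 1], [0, 0, 4]] with A = PJP^{-1}, so e^{tA} = P e^{tJ} P^{-1}.

For a Jordan block J_k(λ), e^{tJ_k(λ)} = e^{λt} · (I + tN + t^2 N^2/2! + ... + t^{k-1} N^{k-1}/(k-1)!) where N is the nilpotent superdiagonal part.

Assembling the blocks and conjugating back gives the entries of e^{tA} as shown above.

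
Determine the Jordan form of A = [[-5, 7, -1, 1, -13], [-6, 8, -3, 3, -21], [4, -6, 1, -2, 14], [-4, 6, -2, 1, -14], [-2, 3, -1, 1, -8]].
J = [[-1, 1, 0, 0, 0], [0, -1, 0, 0, 0], [0, 0, -1, 0, 0], [0, 0, 0, -1, 0], [0, 0, 0, 0, 1]]

The characteristic polynomial is det(xI - A) = (x - 1)(x + 1)^4, so the eigenvalues are -1 (algebraic multiplicity 4), 1 (algebraic multiplicity 1).

For λ = -1: rank(A + I) = 2, rank((A + I)^2) = 1. The eigenspace has dimension 5 - 2 = 3, so there are 3 Jordan blocks; the rank sequence gives block sizes [2, 1, 1].

For λ = 1: algebraic multiplicity 1 gives one 1×1 block.

Assembling the blocks gives the Jordan form J above.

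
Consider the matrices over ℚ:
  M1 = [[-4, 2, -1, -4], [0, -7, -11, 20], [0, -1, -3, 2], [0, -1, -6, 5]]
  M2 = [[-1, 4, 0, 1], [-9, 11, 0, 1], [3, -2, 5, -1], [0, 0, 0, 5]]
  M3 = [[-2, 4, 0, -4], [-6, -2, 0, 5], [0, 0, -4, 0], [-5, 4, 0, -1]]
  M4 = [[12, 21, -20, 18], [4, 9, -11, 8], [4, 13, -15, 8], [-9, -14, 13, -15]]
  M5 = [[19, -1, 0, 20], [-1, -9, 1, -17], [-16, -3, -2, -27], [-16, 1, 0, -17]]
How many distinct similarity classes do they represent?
Characteristic polynomials: χ_{M1} = (x - 3)(x + 4)^3, χ_{M2} = (x - 5)^4, χ_{M3} = (x - 3)(x + 4)^3, χ_{M4} = (x - 3)(x + 4)^3, χ_{M5} = (x - 3)(x + 4)^3.

{M1, M4, M5}: invariant factors (x - 3)(x + 4)^3.

{M2}: invariant factors x - 5, (x - 5)^3.

{M3}: invariant factors x + 4, (x - 3)(x + 4)^2.

Matrices are similar if and only if their invariant-factor lists agree; the partition into similarity classes is {M1, M4, M5}, {M2}, {M3}.

3 classes: {M1, M4, M5}, {M2}, {M3}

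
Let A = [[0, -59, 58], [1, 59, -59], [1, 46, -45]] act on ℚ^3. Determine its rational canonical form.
The invariant factors of A (the non-unit diagonal entries of the Smith normal form of xI - A over ℚ[x]) are (x - 6)^2(x - 2), each dividing the next. The characteristic polynomial is their product, (x - 6)^2(x - 2).

The rational canonical form is the block-diagonal matrix of companion matrices C(f_i):
R = [[0, 0, 72], [1, 0, -60], [0, 1, 14]].

R = [[0, 0, 72], [1, 0, -60], [0, 1, 14]]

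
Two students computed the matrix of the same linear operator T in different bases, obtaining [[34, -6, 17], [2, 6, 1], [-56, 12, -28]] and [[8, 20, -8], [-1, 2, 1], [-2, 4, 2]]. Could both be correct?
Two matrices over a field are similar if and only if they have the same invariant factors.

Both A and B have characteristic polynomial x(x - 6)^2 and minimal polynomial x(x - 6)^2. Computing further, both have invariant factors x(x - 6)^2. Hence A and B are similar.

Yes.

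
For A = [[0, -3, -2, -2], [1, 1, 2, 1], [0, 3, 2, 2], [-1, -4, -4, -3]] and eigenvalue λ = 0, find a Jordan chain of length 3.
We seek v_1 ∈ ker(A^3) \ ker(A^2), then set v_{i+1} = A v_i.

One such chain is v_1 = [[2, 2, 0, -3]]^T, v_2 = [[0, 1, 0, -1]]^T, v_3 = [[-1, 0, 1, -1]]^T. Check: A v_3 = [[0, 0, 0, 0]]^T = 0.

v_1 = [[2, 2, 0, -3]]^T, v_2 = [[0, 1, 0, -1]]^T, v_3 = [[-1, 0, 1, -1]]^T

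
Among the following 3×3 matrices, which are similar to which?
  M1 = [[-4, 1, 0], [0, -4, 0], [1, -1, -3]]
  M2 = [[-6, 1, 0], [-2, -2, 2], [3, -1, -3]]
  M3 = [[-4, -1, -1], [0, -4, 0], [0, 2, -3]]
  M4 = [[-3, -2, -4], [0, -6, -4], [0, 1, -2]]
Characteristic polynomials: χ_{M1} = (x + 3)(x + 4)^2, χ_{M2} = (x + 3)(x + 4)^2, χ_{M3} = (x + 3)(x + 4)^2, χ_{M4} = (x + 3)(x + 4)^2.

{M1, M2, M3, M4}: invariant factors (x + 3)(x + 4)^2.

Matrices are similar if and only if their invariant-factor lists agree; the partition into similarity classes is {M1, M2, M3, M4}.

1 class: {M1, M2, M3, M4}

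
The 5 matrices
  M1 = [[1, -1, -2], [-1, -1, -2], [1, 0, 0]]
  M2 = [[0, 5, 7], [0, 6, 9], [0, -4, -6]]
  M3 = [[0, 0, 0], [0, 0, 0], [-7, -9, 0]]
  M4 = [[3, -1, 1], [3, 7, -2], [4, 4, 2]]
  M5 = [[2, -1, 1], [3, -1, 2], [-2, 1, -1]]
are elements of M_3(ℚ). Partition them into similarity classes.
Characteristic polynomials: χ_{M1} = x^3, χ_{M2} = x^3, χ_{M3} = x^3, χ_{M4} = (x - 4)^3, χ_{M5} = x^3.

{M1, M2, M5}: invariant factors x^3.

{M3}: invariant factors x, x^2.

{M4}: invariant factors (x - 4)^3.

Matrices are similar if and only if their invariant-factor lists agree; the partition into similarity classes is {M1, M2, M5}, {M3}, {M4}.

3 classes: {M1, M2, M5}, {M3}, {M4}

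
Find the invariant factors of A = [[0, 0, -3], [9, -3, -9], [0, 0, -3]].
x + 3, x(x + 3)

The Jordan structure of A has elementary divisors (x + 3), (x + 3), x. Arranging the block sizes at each eigenvalue in decreasing order and taking row products gives the invariant factors.

Invariant factors (smallest first, each dividing the next): x + 3, x(x + 3).

Check: the last factor x(x + 3) is the minimal polynomial, and the product x(x + 3)^2 is the characteristic polynomial.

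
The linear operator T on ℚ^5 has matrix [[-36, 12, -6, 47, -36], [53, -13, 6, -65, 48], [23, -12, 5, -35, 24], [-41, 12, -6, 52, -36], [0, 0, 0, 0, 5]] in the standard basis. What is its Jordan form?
J = [[-1, 0, 0, 0, 0], [0, -1, 0, 0, 0], [0, 0, 5, 1, 0], [0, 0, 0, 5, 0], [0, 0, 0, 0, 5]]

The characteristic polynomial is det(xI - A) = (x - 5)^3(x + 1)^2, so the eigenvalues are -1 (algebraic multiplicity 2), 5 (algebraic multiplicity 3).

For λ = -1: rank(A + I) = 3. The eigenspace has dimension 5 - 3 = 2, so there are 2 Jordan blocks; the rank sequence gives block sizes [1, 1].

For λ = 5: rank(A - 5I) = 3, rank((A - 5I)^2) = 2. The eigenspace has dimension 5 - 3 = 2, so there are 2 Jordan blocks; the rank sequence gives block sizes [2, 1].

Assembling the blocks gives the Jordan form J above.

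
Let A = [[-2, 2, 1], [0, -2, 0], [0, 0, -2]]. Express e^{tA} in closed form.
A has Jordan form J = [[-2, 1, 0], [0, -2, 0], [0, 0, -2]] with A = PJP^{-1}, so e^{tA} = P e^{tJ} P^{-1}.

For a Jordan block J_k(λ), e^{tJ_k(λ)} = e^{λt} · (I + tN + t^2 N^2/2! + ... + t^{k-1} N^{k-1}/(k-1)!) where N is the nilpotent superdiagonal part.

Assembling the blocks and conjugating back gives the entries of e^{tA} as shown above.

e^{tA} = [[e^{-2*t}, 2*t*e^{-2*t}, t*e^{-2*t}], [0, e^{-2*t}, 0], [0, 0, e^{-2*t}]]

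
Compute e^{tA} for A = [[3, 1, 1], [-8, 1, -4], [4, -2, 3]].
e^{tA} = [[(2*t + 1)*e^{t}, t*e^{t}, t*e^{t}], [2*(1 - e^{4*t})*e^{t}, e^{t}, -e^{5*t} + e^{t}], [2*(-2*t + e^{4*t} - 1)*e^{t}, -2*t*e^{t}, (-2*t + e^{4*t})*e^{t}]]

A has Jordan form J = [[1, 1, 0], [0, 1, 0], [0, 0, 5]] with A = PJP^{-1}, so e^{tA} = P e^{tJ} P^{-1}.

For a Jordan block J_k(λ), e^{tJ_k(λ)} = e^{λt} · (I + tN + t^2 N^2/2! + ... + t^{k-1} N^{k-1}/(k-1)!) where N is the nilpotent superdiagonal part.

Assembling the blocks and conjugating back gives the entries of e^{tA} as shown above.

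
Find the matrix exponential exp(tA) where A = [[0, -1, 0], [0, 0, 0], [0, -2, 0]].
e^{tA} = [[1, -t, 0], [0, 1, 0], [0, -2*t, 1]]

A has Jordan form J = [[0, 1, 0], [0, 0, 0], [0, 0, 0]] with A = PJP^{-1}, so e^{tA} = P e^{tJ} P^{-1}.

For a Jordan block J_k(λ), e^{tJ_k(λ)} = e^{λt} · (I + tN + t^2 N^2/2! + ... + t^{k-1} N^{k-1}/(k-1)!) where N is the nilpotent superdiagonal part.

Assembling the blocks and conjugating back gives the entries of e^{tA} as shown above.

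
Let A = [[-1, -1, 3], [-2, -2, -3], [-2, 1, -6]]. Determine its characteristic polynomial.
xI - A = [[x + 1, 1, -3], [2, x + 2, 3], [2, -1, x + 6]].

Expanding det(xI - A) along the first row:
det(xI - A) = + (x + 1)·det([[x + 2, 3], [-1, x + 6]]) - (1)·det([[2, 3], [2, x + 6]]) + (-3)·det([[2, x + 2], [2, -1]]).

Evaluating gives χ_A(x) = x^3 + 9x^2 + 27x + 27 = (x + 3)^3.

χ_A(x) = (x + 3)^3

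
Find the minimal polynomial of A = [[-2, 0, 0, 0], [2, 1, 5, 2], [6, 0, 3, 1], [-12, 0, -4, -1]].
m_A(x) = (x - 1)^3(x + 2)

The characteristic polynomial factors as (x - 1)^3(x + 2). The minimal polynomial is ∏(x - λ)^{k_λ} where k_λ is the size of the largest Jordan block at λ.

For λ = -2: rank(A + 2I) = 3, and the largest Jordan block has size 1 (the smallest k with rank((A + 2I)^k) = rank((A + 2I)^(k+1))).
For λ = 1: rank(A - I) = 3, and the largest Jordan block has size 3 (the smallest k with rank((A - I)^k) = rank((A - I)^(k+1))).

So m_A(x) = (x - 1)^3(x + 2).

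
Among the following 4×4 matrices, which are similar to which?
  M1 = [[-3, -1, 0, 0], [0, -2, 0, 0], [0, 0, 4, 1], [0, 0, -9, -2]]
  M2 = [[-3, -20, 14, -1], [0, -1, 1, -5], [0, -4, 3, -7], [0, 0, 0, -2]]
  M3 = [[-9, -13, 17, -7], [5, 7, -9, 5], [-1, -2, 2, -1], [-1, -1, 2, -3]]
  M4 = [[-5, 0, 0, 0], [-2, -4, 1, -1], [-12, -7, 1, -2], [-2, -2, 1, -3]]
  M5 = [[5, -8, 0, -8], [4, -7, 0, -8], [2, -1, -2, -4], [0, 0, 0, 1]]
Characteristic polynomials: χ_{M1} = (x - 1)^2(x + 2)(x + 3), χ_{M2} = (x - 1)^2(x + 2)(x + 3), χ_{M3} = (x - 1)^2(x + 2)(x + 3), χ_{M4} = (x + 2)^3(x + 5), χ_{M5} = (x - 1)^2(x + 2)(x + 3).

{M1, M2, M3}: invariant factors (x - 1)^2(x + 2)(x + 3).

{M4}: invariant factors (x + 2)^3(x + 5).

{M5}: invariant factors x - 1, (x - 1)(x + 2)(x + 3).

Matrices are similar if and only if their invariant-factor lists agree; the partition into similarity classes is {M1, M2, M3}, {M4}, {M5}.

3 classes: {M1, M2, M3}, {M4}, {M5}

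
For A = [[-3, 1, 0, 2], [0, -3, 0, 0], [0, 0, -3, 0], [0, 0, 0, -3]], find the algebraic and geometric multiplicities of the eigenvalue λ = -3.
algebraic multiplicity 4, geometric multiplicity 3

The characteristic polynomial is (x + 3)^4, so the factor x + 3 appears with exponent 4: the algebraic multiplicity is 4.

rank(A + 3I) = 1, so the eigenspace has dimension 4 - 1 = 3: the geometric multiplicity is 3.

Since 3 < 4, A is not diagonalizable.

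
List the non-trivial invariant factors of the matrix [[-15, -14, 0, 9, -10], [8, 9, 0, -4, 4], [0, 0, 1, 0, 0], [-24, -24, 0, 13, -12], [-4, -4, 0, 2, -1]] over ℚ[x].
x - 1, x - 1, (x - 3)(x - 1)^2

The Jordan structure of A has elementary divisors (x - 1)^2, (x - 1), (x - 1), (x - 3). Arranging the block sizes at each eigenvalue in decreasing order and taking row products gives the invariant factors.

Invariant factors (smallest first, each dividing the next): x - 1, x - 1, (x - 3)(x - 1)^2.

Check: the last factor (x - 3)(x - 1)^2 is the minimal polynomial, and the product (x - 3)(x - 1)^4 is the characteristic polynomial.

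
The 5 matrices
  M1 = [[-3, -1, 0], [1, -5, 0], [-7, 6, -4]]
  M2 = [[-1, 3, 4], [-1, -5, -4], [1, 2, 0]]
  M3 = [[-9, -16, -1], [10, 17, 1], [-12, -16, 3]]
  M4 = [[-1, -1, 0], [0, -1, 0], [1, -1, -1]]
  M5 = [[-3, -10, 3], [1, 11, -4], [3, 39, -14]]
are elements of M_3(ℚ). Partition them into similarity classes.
Characteristic polynomials: χ_{M1} = (x + 4)^3, χ_{M2} = (x + 2)^3, χ_{M3} = (x - 5)^2(x - 1), χ_{M4} = (x + 1)^3, χ_{M5} = (x + 2)^3.

{M1}: invariant factors (x + 4)^3.

{M2, M5}: invariant factors (x + 2)^3.

{M3}: invariant factors (x - 5)^2(x - 1).

{M4}: invariant factors (x + 1)^3.

Matrices are similar if and only if their invariant-factor lists agree; the partition into similarity classes is {M1}, {M2, M5}, {M3}, {M4}.

4 classes: {M1}, {M2, M5}, {M3}, {M4}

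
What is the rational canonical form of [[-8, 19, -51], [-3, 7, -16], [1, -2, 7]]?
The invariant factors of A (the non-unit diagonal entries of the Smith normal form of xI - A over ℚ[x]) are (x - 2)(x^2 - 4x + 5), each dividing the next. The characteristic polynomial is their product, (x - 2)(x^2 - 4x + 5).

The rational canonical form is the block-diagonal matrix of companion matrices C(f_i):
R = [[0, 0, 10], [1, 0, -13], [0, 1, 6]].

Note the characteristic polynomial does not split into linear factors over ℚ, so A has no Jordan form over ℚ; the rational canonical form exists over any field.

R = [[0, 0, 10], [1, 0, -13], [0, 1, 6]]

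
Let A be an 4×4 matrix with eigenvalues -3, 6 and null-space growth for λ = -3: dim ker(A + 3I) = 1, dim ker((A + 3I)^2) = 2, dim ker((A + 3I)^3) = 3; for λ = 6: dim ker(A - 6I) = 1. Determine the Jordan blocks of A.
Jordan blocks: (-3, 3), (6, 1)

λ = -3: successive nullity increments [1, 1, 1] count blocks of size ≥ k; block sizes are [3].
λ = 6: successive nullity increments [1] count blocks of size ≥ k; block sizes are [1].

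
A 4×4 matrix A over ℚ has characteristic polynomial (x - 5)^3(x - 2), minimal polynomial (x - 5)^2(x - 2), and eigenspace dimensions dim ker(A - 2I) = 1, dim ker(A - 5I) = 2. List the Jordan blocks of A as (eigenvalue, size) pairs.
λ = 2: algebraic multiplicity 1 (exponent in χ_A), largest block size 1 (exponent in m_A), 1 block (geometric multiplicity). This forces block sizes [1].
λ = 5: algebraic multiplicity 3 (exponent in χ_A), largest block size 2 (exponent in m_A), 2 blocks (geometric multiplicity). These force block sizes [2, 1].

Jordan blocks: (2, 1), (5, 2), (5, 1)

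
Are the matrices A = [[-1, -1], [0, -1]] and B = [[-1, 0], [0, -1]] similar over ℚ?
No.

Both have characteristic polynomial (x + 1)^2, but the minimal polynomial of A is (x + 1)^2 while the minimal polynomial of B is x + 1. The minimal polynomial is a similarity invariant, so A and B are not similar.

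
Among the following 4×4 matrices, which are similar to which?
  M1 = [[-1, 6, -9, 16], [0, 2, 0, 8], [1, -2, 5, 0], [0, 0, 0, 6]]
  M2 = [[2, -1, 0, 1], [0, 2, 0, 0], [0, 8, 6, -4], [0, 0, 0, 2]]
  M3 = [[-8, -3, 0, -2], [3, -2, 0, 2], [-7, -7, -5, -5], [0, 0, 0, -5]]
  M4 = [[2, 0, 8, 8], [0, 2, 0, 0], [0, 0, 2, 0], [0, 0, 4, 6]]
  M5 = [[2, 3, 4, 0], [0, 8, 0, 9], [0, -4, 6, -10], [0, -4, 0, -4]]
Characteristic polynomials: χ_{M1} = (x - 6)(x - 2)^3, χ_{M2} = (x - 6)(x - 2)^3, χ_{M3} = (x + 5)^4, χ_{M4} = (x - 6)(x - 2)^3, χ_{M5} = (x - 6)(x - 2)^3.

{M1, M2}: invariant factors x - 2, (x - 6)(x - 2)^2.

{M3}: invariant factors (x + 5)^2, (x + 5)^2.

{M4}: invariant factors x - 2, x - 2, (x - 6)(x - 2).

{M5}: invariant factors (x - 6)(x - 2)^3.

Matrices are similar if and only if their invariant-factor lists agree; the partition into similarity classes is {M1, M2}, {M3}, {M4}, {M5}.

4 classes: {M1, M2}, {M3}, {M4}, {M5}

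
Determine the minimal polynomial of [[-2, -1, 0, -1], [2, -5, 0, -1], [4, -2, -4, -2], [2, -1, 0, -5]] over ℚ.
The characteristic polynomial factors as (x + 4)^4. The minimal polynomial is ∏(x - λ)^{k_λ} where k_λ is the size of the largest Jordan block at λ.

For λ = -4: rank(A + 4I) = 1, and the largest Jordan block has size 2 (the smallest k with rank((A + 4I)^k) = rank((A + 4I)^(k+1))).

So m_A(x) = (x + 4)^2.

m_A(x) = (x + 4)^2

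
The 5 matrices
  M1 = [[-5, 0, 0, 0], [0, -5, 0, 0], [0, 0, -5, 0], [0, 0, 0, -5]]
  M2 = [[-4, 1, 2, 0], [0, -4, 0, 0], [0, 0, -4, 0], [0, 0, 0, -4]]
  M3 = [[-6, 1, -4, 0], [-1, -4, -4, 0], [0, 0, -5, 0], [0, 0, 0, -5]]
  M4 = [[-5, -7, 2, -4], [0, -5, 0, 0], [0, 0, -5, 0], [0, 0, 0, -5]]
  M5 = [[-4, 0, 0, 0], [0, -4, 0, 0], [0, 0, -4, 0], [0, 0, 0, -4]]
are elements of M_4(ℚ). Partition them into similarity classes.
4 classes: {M1}, {M2}, {M3, M4}, {M5}

Characteristic polynomials: χ_{M1} = (x + 5)^4, χ_{M2} = (x + 4)^4, χ_{M3} = (x + 5)^4, χ_{M4} = (x + 5)^4, χ_{M5} = (x + 4)^4.

{M1}: invariant factors x + 5, x + 5, x + 5, x + 5.

{M2}: invariant factors x + 4, x + 4, (x + 4)^2.

{M3, M4}: invariant factors x + 5, x + 5, (x + 5)^2.

{M5}: invariant factors x + 4, x + 4, x + 4, x + 4.

Matrices are similar if and only if their invariant-factor lists agree; the partition into similarity classes is {M1}, {M2}, {M3, M4}, {M5}.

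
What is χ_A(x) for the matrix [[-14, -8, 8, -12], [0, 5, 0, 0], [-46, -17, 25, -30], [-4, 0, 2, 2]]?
χ_A(x) = (x - 6)(x - 5)^2(x - 2)

xI - A = [[x + 14, 8, -8, 12], [0, x - 5, 0, 0], [46, 17, x - 25, 30], [4, 0, -2, x - 2]].

Expanding det(xI - A) along the first row:
det(xI - A) = + (x + 14)·det([[x - 5, 0, 0], [17, x - 25, 30], [0, -2, x - 2]]) - (8)·det([[0, 0, 0], [46, x - 25, 30], [4, -2, x - 2]]) + (-8)·det([[0, x - 5, 0], [46, 17, 30], [4, 0, x - 2]]) - (12)·det([[0, x - 5, 0], [46, 17, x - 25], [4, 0, -2]]).

Evaluating gives χ_A(x) = x^4 - 18x^3 + 117x^2 - 320x + 300 = (x - 6)(x - 5)^2(x - 2).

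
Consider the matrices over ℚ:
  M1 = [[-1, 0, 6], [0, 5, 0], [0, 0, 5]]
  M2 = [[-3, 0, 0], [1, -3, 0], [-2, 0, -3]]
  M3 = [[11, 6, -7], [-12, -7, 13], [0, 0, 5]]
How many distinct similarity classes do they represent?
Characteristic polynomials: χ_{M1} = (x - 5)^2(x + 1), χ_{M2} = (x + 3)^3, χ_{M3} = (x - 5)^2(x + 1).

{M1}: invariant factors x - 5, (x - 5)(x + 1).

{M2}: invariant factors x + 3, (x + 3)^2.

{M3}: invariant factors (x - 5)^2(x + 1).

Matrices are similar if and only if their invariant-factor lists agree; the partition into similarity classes is {M1}, {M2}, {M3}.

3 classes: {M1}, {M2}, {M3}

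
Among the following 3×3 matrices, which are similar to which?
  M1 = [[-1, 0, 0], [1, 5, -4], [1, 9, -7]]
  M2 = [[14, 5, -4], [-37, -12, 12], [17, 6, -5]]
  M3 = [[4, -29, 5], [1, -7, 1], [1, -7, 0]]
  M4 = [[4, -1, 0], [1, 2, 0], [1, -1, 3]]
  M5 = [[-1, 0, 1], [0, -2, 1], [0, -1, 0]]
Characteristic polynomials: χ_{M1} = (x + 1)^3, χ_{M2} = (x + 1)^3, χ_{M3} = (x + 1)^3, χ_{M4} = (x - 3)^3, χ_{M5} = (x + 1)^3.

{M1, M2, M3, M5}: invariant factors (x + 1)^3.

{M4}: invariant factors x - 3, (x - 3)^2.

Matrices are similar if and only if their invariant-factor lists agree; the partition into similarity classes is {M1, M2, M3, M5}, {M4}.

2 classes: {M1, M2, M3, M5}, {M4}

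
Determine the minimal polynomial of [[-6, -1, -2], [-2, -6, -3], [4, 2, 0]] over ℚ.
The characteristic polynomial factors as (x + 4)^3. The minimal polynomial is ∏(x - λ)^{k_λ} where k_λ is the size of the largest Jordan block at λ.

For λ = -4: rank(A + 4I) = 2, and the largest Jordan block has size 3 (the smallest k with rank((A + 4I)^k) = rank((A + 4I)^(k+1))).

So m_A(x) = (x + 4)^3.

m_A(x) = (x + 4)^3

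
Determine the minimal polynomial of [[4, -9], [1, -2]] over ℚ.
The characteristic polynomial factors as (x - 1)^2. The minimal polynomial is ∏(x - λ)^{k_λ} where k_λ is the size of the largest Jordan block at λ.

For λ = 1: rank(A - I) = 1, and the largest Jordan block has size 2 (the smallest k with rank((A - I)^k) = rank((A - I)^(k+1))).

So m_A(x) = (x - 1)^2.

m_A(x) = (x - 1)^2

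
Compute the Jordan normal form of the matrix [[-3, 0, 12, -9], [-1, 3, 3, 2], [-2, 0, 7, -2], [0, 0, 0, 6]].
The characteristic polynomial is det(xI - A) = (x - 6)(x - 3)^2(x - 1), so the eigenvalues are 1 (algebraic multiplicity 1), 3 (algebraic multiplicity 2), 6 (algebraic multiplicity 1).

For λ = 1: algebraic multiplicity 1 gives one 1×1 block.

For λ = 3: rank(A - 3I) = 3, rank((A - 3I)^2) = 2. The eigenspace has dimension 4 - 3 = 1, so there is 1 Jordan block; the rank sequence gives block sizes [2].

For λ = 6: algebraic multiplicity 1 gives one 1×1 block.

Assembling the blocks gives the Jordan form J above.

J = [[1, 0, 0, 0], [0, 3, 1, 0], [0, 0, 3, 0], [0, 0, 0, 6]]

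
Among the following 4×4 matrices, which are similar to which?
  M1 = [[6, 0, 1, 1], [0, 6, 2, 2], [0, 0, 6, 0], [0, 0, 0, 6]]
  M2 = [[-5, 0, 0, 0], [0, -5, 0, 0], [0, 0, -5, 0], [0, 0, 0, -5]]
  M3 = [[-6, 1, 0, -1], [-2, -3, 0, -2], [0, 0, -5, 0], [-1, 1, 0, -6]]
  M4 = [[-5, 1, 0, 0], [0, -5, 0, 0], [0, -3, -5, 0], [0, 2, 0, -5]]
Characteristic polynomials: χ_{M1} = (x - 6)^4, χ_{M2} = (x + 5)^4, χ_{M3} = (x + 5)^4, χ_{M4} = (x + 5)^4.

{M1}: invariant factors x - 6, x - 6, (x - 6)^2.

{M2}: invariant factors x + 5, x + 5, x + 5, x + 5.

{M3, M4}: invariant factors x + 5, x + 5, (x + 5)^2.

Matrices are similar if and only if their invariant-factor lists agree; the partition into similarity classes is {M1}, {M2}, {M3, M4}.

3 classes: {M1}, {M2}, {M3, M4}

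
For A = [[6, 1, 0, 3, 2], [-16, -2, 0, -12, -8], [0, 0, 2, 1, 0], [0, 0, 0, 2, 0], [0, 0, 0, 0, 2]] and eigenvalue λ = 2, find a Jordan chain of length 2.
v_1 = [[1, -3, 0, 0, 0]]^T, v_2 = [[1, -4, 0, 0, 0]]^T

We seek v_1 ∈ ker((A - 2I)^2) \ ker(A - 2I), then set v_{i+1} = (A - 2I) v_i.

One such chain is v_1 = [[1, -3, 0, 0, 0]]^T, v_2 = [[1, -4, 0, 0, 0]]^T. Check: (A - 2I) v_2 = [[0, 0, 0, 0, 0]]^T = 0.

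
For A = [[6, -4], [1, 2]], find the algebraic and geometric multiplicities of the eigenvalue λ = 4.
algebraic multiplicity 2, geometric multiplicity 1

The characteristic polynomial is (x - 4)^2, so the factor x - 4 appears with exponent 2: the algebraic multiplicity is 2.

rank(A - 4I) = 1, so the eigenspace has dimension 2 - 1 = 1: the geometric multiplicity is 1.

Since 1 < 2, A is not diagonalizable.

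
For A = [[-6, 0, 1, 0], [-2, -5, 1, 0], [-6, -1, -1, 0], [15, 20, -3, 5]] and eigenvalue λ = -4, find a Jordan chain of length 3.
v_1 = [[0, 0, 1, 0]]^T, v_2 = [[1, 1, 3, -3]]^T, v_3 = [[1, 0, 2, -1]]^T

We seek v_1 ∈ ker((A + 4I)^3) \ ker((A + 4I)^2), then set v_{i+1} = (A + 4I) v_i.

One such chain is v_1 = [[0, 0, 1, 0]]^T, v_2 = [[1, 1, 3, -3]]^T, v_3 = [[1, 0, 2, -1]]^T. Check: (A + 4I) v_3 = [[0, 0, 0, 0]]^T = 0.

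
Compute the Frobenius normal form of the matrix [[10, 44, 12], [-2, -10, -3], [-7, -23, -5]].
The invariant factors of A (the non-unit diagonal entries of the Smith normal form of xI - A over ℚ[x]) are (x + 2)(x^2 + 3x - 3), each dividing the next. The characteristic polynomial is their product, (x + 2)(x^2 + 3x - 3).

The rational canonical form is the block-diagonal matrix of companion matrices C(f_i):
R = [[0, 0, 6], [1, 0, -3], [0, 1, -5]].

Note the characteristic polynomial does not split into linear factors over ℚ, so A has no Jordan form over ℚ; the rational canonical form exists over any field.

R = [[0, 0, 6], [1, 0, -3], [0, 1, -5]]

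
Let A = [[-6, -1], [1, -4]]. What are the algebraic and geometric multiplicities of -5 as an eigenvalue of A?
The characteristic polynomial is (x + 5)^2, so the factor x + 5 appears with exponent 2: the algebraic multiplicity is 2.

rank(A + 5I) = 1, so the eigenspace has dimension 2 - 1 = 1: the geometric multiplicity is 1.

Since 1 < 2, A is not diagonalizable.

algebraic multiplicity 2, geometric multiplicity 1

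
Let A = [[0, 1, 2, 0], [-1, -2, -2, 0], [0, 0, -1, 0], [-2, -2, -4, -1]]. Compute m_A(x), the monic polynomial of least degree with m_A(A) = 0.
The characteristic polynomial factors as (x + 1)^4. The minimal polynomial is ∏(x - λ)^{k_λ} where k_λ is the size of the largest Jordan block at λ.

For λ = -1: rank(A + I) = 1, and the largest Jordan block has size 2 (the smallest k with rank((A + I)^k) = rank((A + I)^(k+1))).

So m_A(x) = (x + 1)^2.

m_A(x) = (x + 1)^2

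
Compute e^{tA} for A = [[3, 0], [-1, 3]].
A has Jordan form J = [[3, 1], [0, 3]] with A = PJP^{-1}, so e^{tA} = P e^{tJ} P^{-1}.

For a Jordan block J_k(λ), e^{tJ_k(λ)} = e^{λt} · (I + tN + t^2 N^2/2! + ... + t^{k-1} N^{k-1}/(k-1)!) where N is the nilpotent superdiagonal part.

Assembling the blocks and conjugating back gives the entries of e^{tA} as shown above.

e^{tA} = [[e^{3*t}, 0], [-t*e^{3*t}, e^{3*t}]]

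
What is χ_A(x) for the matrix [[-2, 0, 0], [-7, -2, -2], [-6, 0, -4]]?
xI - A = [[x + 2, 0, 0], [7, x + 2, 2], [6, 0, x + 4]].

Expanding det(xI - A) along the first row:
det(xI - A) = + (x + 2)·det([[x + 2, 2], [0, x + 4]]) - (0)·det([[7, 2], [6, x + 4]]) + (0)·det([[7, x + 2], [6, 0]]).

Evaluating gives χ_A(x) = x^3 + 8x^2 + 20x + 16 = (x + 2)^2(x + 4).

χ_A(x) = (x + 2)^2(x + 4)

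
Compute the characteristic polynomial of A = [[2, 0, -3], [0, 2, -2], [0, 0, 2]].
χ_A(x) = (x - 2)^3

xI - A = [[x - 2, 0, 3], [0, x - 2, 2], [0, 0, x - 2]].

Expanding det(xI - A) along the first row:
det(xI - A) = + (x - 2)·det([[x - 2, 2], [0, x - 2]]) - (0)·det([[0, 2], [0, x - 2]]) + (3)·det([[0, x - 2], [0, 0]]).

Evaluating gives χ_A(x) = x^3 - 6x^2 + 12x - 8 = (x - 2)^3.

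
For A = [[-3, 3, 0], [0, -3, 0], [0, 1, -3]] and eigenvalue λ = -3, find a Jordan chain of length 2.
We seek v_1 ∈ ker((A + 3I)^2) \ ker(A + 3I), then set v_{i+1} = (A + 3I) v_i.

One such chain is v_1 = [[0, 1, 1]]^T, v_2 = [[3, 0, 1]]^T. Check: (A + 3I) v_2 = [[0, 0, 0]]^T = 0.

v_1 = [[0, 1, 1]]^T, v_2 = [[3, 0, 1]]^T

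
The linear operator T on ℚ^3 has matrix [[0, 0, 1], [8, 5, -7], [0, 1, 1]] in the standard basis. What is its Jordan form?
J = [[2, 1, 0], [0, 2, 1], [0, 0, 2]]

The characteristic polynomial is det(xI - A) = (x - 2)^3, so the eigenvalues are 2 (algebraic multiplicity 3).

For λ = 2: rank(A - 2I) = 2, rank((A - 2I)^2) = 1, rank((A - 2I)^3) = 0. The eigenspace has dimension 3 - 2 = 1, so there is 1 Jordan block; the rank sequence gives block sizes [3].

Assembling the blocks gives the Jordan form J above.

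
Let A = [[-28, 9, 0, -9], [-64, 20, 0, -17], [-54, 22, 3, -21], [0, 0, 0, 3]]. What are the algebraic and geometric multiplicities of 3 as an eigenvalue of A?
algebraic multiplicity 2, geometric multiplicity 1

The characteristic polynomial is (x - 3)^2(x + 4)^2, so the factor x - 3 appears with exponent 2: the algebraic multiplicity is 2.

rank(A - 3I) = 3, so the eigenspace has dimension 4 - 3 = 1: the geometric multiplicity is 1.

Since 1 < 2, A is not diagonalizable.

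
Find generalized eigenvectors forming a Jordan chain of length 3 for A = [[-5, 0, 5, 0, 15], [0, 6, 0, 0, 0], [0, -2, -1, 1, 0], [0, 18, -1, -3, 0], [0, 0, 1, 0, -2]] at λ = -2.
We seek v_1 ∈ ker((A + 2I)^3) \ ker((A + 2I)^2), then set v_{i+1} = (A + 2I) v_i.

One such chain is v_1 = [[0, 0, 0, 1, 0]]^T, v_2 = [[0, 0, 1, -1, 0]]^T, v_3 = [[5, 0, 0, 0, 1]]^T. Check: (A + 2I) v_3 = [[0, 0, 0, 0, 0]]^T = 0.

v_1 = [[0, 0, 0, 1, 0]]^T, v_2 = [[0, 0, 1, -1, 0]]^T, v_3 = [[5, 0, 0, 0, 1]]^T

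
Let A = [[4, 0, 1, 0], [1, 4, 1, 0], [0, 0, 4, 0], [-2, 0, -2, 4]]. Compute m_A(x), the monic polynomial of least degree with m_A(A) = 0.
The characteristic polynomial factors as (x - 4)^4. The minimal polynomial is ∏(x - λ)^{k_λ} where k_λ is the size of the largest Jordan block at λ.

For λ = 4: rank(A - 4I) = 2, and the largest Jordan block has size 3 (the smallest k with rank((A - 4I)^k) = rank((A - 4I)^(k+1))).

So m_A(x) = (x - 4)^3.

m_A(x) = (x - 4)^3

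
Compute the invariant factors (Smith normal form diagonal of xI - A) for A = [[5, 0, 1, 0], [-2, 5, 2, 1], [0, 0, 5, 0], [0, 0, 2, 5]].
(x - 5)^2, (x - 5)^2

The Jordan structure of A has elementary divisors (x - 5)^2, (x - 5)^2. Arranging the block sizes at each eigenvalue in decreasing order and taking row products gives the invariant factors.

Invariant factors (smallest first, each dividing the next): (x - 5)^2, (x - 5)^2.

Check: the last factor (x - 5)^2 is the minimal polynomial, and the product (x - 5)^4 is the characteristic polynomial.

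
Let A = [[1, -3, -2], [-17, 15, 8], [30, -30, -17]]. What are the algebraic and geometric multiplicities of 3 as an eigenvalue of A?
The characteristic polynomial is (x - 3)(x + 2)^2, so the factor x - 3 appears with exponent 1: the algebraic multiplicity is 1.

rank(A - 3I) = 2, so the eigenspace has dimension 3 - 2 = 1: the geometric multiplicity is 1.

algebraic multiplicity 1, geometric multiplicity 1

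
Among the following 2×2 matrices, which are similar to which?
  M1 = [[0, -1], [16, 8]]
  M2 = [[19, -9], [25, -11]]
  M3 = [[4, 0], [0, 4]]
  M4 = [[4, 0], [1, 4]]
2 classes: {M1, M2, M4}, {M3}

Characteristic polynomials: χ_{M1} = (x - 4)^2, χ_{M2} = (x - 4)^2, χ_{M3} = (x - 4)^2, χ_{M4} = (x - 4)^2.

{M1, M2, M4}: invariant factors (x - 4)^2.

{M3}: invariant factors x - 4, x - 4.

Matrices are similar if and only if their invariant-factor lists agree; the partition into similarity classes is {M1, M2, M4}, {M3}.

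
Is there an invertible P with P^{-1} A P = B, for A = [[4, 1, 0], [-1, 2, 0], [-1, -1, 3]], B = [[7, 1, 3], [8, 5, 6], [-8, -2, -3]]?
Two matrices over a field are similar if and only if they have the same invariant factors.

Both A and B have characteristic polynomial (x - 3)^3 and minimal polynomial (x - 3)^2. Computing further, both have invariant factors x - 3, (x - 3)^2. Hence A and B are similar.

Yes.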